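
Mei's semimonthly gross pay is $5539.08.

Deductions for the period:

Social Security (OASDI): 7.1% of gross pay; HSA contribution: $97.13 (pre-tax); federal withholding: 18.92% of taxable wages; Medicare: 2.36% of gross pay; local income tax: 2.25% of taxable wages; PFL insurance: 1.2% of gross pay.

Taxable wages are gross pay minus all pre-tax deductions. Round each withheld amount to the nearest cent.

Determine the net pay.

$3699.43

HSA contribution: $97.13
Taxable wages = $5539.08 − $97.13 = $5441.95
Local income tax: $5441.95 × 0.0225 = $122.44
Federal withholding: $5441.95 × 0.1892 = $1029.62
Medicare: $5539.08 × 0.0236 = $130.72
Social Security (OASDI): $5539.08 × 0.071 = $393.27
PFL insurance: $5539.08 × 0.012 = $66.47
Total deductions = $97.13 + $122.44 + $1029.62 + $130.72 + $393.27 + $66.47 = $1839.65
Net pay = $5539.08 − $1839.65 = $3699.43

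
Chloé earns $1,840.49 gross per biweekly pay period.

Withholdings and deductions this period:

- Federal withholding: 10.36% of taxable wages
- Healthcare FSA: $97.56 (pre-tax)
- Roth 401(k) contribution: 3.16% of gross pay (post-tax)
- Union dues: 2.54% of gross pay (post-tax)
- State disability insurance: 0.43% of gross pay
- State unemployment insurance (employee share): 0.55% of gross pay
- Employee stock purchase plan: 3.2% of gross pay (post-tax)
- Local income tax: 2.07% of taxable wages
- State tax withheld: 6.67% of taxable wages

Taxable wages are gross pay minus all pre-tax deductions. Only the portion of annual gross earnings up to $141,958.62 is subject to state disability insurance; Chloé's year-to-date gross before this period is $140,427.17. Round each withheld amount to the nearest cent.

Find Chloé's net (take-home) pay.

$1,229.51

Healthcare FSA: $97.56
Taxable wages = $1,840.49 − $97.56 = $1,742.93
State tax withheld: $1,742.93 × 0.0667 = $116.25
Federal withholding: $1,742.93 × 0.1036 = $180.57
Local income tax: $1,742.93 × 0.0207 = $36.08
State disability insurance: only $141,958.62 − $140,427.17 = $1,531.45 of this check is subject → $1,531.45 × 0.0043 = $6.59
State unemployment insurance (employee share): $1,840.49 × 0.0055 = $10.12
Roth 401(k) contribution: $1,840.49 × 0.0316 = $58.16
Union dues: $1,840.49 × 0.0254 = $46.75
Employee stock purchase plan: $1,840.49 × 0.032 = $58.90
Total deductions = $97.56 + $116.25 + $180.57 + $36.08 + $6.59 + $10.12 + $58.16 + $46.75 + $58.90 = $610.98
Net pay = $1,840.49 − $610.98 = $1,229.51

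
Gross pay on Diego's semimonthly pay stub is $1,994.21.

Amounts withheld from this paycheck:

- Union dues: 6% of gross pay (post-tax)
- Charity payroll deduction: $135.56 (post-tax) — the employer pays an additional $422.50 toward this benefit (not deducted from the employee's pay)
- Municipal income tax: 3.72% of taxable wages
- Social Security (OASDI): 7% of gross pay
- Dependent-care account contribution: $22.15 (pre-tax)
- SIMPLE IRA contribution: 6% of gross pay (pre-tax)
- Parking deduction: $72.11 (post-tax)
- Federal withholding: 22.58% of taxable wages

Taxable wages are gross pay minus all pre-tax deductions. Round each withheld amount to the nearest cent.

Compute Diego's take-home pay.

Dependent-care account contribution: $22.15
SIMPLE IRA contribution: $1,994.21 × 0.06 = $119.65
Pre-tax total = $22.15 + $119.65 = $141.80
Taxable wages = $1,994.21 − $141.80 = $1,852.41
Municipal income tax: $1,852.41 × 0.0372 = $68.91
Federal withholding: $1,852.41 × 0.2258 = $418.27
Social Security (OASDI): $1,994.21 × 0.07 = $139.59
Union dues: $1,994.21 × 0.06 = $119.65
Charity payroll deduction: $135.56
Parking deduction: $72.11
(Employer's $422.50 toward charity payroll deduction is not withheld from the employee.)
Total deductions = $22.15 + $119.65 + $68.91 + $418.27 + $139.59 + $119.65 + $135.56 + $72.11 = $1,095.89
Net pay = $1,994.21 − $1,095.89 = $898.32

$898.32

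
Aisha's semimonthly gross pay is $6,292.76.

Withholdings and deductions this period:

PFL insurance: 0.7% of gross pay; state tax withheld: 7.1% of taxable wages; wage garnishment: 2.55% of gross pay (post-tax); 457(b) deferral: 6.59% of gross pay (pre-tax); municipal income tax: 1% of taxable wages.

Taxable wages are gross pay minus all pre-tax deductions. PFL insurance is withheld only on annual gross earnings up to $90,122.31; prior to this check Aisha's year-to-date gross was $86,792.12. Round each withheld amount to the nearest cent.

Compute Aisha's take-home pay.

$5,218.17

457(b) deferral: $6,292.76 × 0.0659 = $414.69
Taxable wages = $6,292.76 − $414.69 = $5,878.07
Municipal income tax: $5,878.07 × 0.01 = $58.78
State tax withheld: $5,878.07 × 0.071 = $417.34
PFL insurance: only $90,122.31 − $86,792.12 = $3,330.19 of this check is subject → $3,330.19 × 0.007 = $23.31
Wage garnishment: $6,292.76 × 0.0255 = $160.47
Total deductions = $414.69 + $58.78 + $417.34 + $23.31 + $160.47 = $1,074.59
Net pay = $6,292.76 − $1,074.59 = $5,218.17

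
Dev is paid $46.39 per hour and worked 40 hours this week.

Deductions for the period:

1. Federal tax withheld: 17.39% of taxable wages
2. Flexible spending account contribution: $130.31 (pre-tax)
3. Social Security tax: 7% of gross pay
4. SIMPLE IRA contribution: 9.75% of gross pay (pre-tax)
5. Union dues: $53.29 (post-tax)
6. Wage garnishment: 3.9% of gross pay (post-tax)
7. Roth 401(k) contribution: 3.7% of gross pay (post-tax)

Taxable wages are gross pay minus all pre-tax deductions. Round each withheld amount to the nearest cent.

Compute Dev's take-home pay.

Gross pay: 40 × $46.39 = $1,855.60
Flexible spending account contribution: $130.31
SIMPLE IRA contribution: $1,855.60 × 0.0975 = $180.92
Pre-tax total = $130.31 + $180.92 = $311.23
Taxable wages = $1,855.60 − $311.23 = $1,544.37
Federal tax withheld: $1,544.37 × 0.1739 = $268.57
Social Security tax: $1,855.60 × 0.07 = $129.89
Union dues: $53.29
Wage garnishment: $1,855.60 × 0.039 = $72.37
Roth 401(k) contribution: $1,855.60 × 0.037 = $68.66
Total deductions = $130.31 + $180.92 + $268.57 + $129.89 + $53.29 + $72.37 + $68.66 = $904.01
Net pay = $1,855.60 − $904.01 = $951.59

$951.59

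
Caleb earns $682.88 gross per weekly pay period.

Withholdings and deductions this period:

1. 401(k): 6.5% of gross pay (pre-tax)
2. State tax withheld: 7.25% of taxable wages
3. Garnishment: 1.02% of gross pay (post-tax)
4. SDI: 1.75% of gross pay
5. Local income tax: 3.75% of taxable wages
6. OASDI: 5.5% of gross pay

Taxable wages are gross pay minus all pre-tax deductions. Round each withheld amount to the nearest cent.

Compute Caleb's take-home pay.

401(k): $682.88 × 0.065 = $44.39
Taxable wages = $682.88 − $44.39 = $638.49
Local income tax: $638.49 × 0.0375 = $23.94
State tax withheld: $638.49 × 0.0725 = $46.29
OASDI: $682.88 × 0.055 = $37.56
SDI: $682.88 × 0.0175 = $11.95
Garnishment: $682.88 × 0.0102 = $6.97
Total deductions = $44.39 + $23.94 + $46.29 + $37.56 + $11.95 + $6.97 = $171.10
Net pay = $682.88 − $171.10 = $511.78

$511.78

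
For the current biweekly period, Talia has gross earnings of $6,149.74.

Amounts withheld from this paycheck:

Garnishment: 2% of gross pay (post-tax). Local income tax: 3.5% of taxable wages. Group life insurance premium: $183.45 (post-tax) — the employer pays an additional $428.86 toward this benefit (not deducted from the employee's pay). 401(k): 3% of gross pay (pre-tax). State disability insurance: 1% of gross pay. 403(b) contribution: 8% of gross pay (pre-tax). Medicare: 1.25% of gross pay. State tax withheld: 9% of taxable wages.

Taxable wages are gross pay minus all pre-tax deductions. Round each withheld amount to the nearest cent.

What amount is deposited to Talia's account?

$4,344.31

401(k): $6,149.74 × 0.03 = $184.49
403(b) contribution: $6,149.74 × 0.08 = $491.98
Pre-tax total = $184.49 + $491.98 = $676.47
Taxable wages = $6,149.74 − $676.47 = $5,473.27
State tax withheld: $5,473.27 × 0.09 = $492.59
Local income tax: $5,473.27 × 0.035 = $191.56
Medicare: $6,149.74 × 0.0125 = $76.87
State disability insurance: $6,149.74 × 0.01 = $61.50
Garnishment: $6,149.74 × 0.02 = $122.99
Group life insurance premium: $183.45
(Employer's $428.86 toward group life insurance premium is not withheld from the employee.)
Total deductions = $184.49 + $491.98 + $492.59 + $191.56 + $76.87 + $61.50 + $122.99 + $183.45 = $1,805.43
Net pay = $6,149.74 − $1,805.43 = $4,344.31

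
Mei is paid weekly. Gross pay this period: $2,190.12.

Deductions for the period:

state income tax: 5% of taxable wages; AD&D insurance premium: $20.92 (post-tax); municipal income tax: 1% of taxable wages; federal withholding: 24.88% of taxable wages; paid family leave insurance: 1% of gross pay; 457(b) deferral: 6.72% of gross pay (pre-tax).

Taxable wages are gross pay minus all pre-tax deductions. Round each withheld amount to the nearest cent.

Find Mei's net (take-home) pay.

457(b) deferral: $2,190.12 × 0.0672 = $147.18
Taxable wages = $2,190.12 − $147.18 = $2,042.94
Municipal income tax: $2,042.94 × 0.01 = $20.43
Federal withholding: $2,042.94 × 0.2488 = $508.28
State income tax: $2,042.94 × 0.05 = $102.15
Paid family leave insurance: $2,190.12 × 0.01 = $21.90
AD&D insurance premium: $20.92
Total deductions = $147.18 + $20.43 + $508.28 + $102.15 + $21.90 + $20.92 = $820.86
Net pay = $2,190.12 − $820.86 = $1,369.26

$1,369.26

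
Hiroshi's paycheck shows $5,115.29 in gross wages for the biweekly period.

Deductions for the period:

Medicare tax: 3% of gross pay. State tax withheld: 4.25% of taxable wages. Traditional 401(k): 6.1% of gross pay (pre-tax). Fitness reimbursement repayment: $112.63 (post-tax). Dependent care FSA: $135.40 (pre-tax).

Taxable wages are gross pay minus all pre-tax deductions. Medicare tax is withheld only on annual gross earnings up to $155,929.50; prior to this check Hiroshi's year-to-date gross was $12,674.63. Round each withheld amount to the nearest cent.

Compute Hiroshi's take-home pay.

$4,203.39

Traditional 401(k): $5,115.29 × 0.061 = $312.03
Dependent care FSA: $135.40
Pre-tax total = $312.03 + $135.40 = $447.43
Taxable wages = $5,115.29 − $447.43 = $4,667.86
State tax withheld: $4,667.86 × 0.0425 = $198.38
Medicare tax: cap not yet reached, full $5,115.29 is subject → $5,115.29 × 0.03 = $153.46
Fitness reimbursement repayment: $112.63
Total deductions = $312.03 + $135.40 + $198.38 + $153.46 + $112.63 = $911.90
Net pay = $5,115.29 − $911.90 = $4,203.39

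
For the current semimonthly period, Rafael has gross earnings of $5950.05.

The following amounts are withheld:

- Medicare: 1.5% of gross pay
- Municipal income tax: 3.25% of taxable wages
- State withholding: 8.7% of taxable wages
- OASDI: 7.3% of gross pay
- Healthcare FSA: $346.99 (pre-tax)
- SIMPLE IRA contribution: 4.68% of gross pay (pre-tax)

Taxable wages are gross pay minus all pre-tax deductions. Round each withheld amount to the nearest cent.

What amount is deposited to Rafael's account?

$4164.71

Healthcare FSA: $346.99
SIMPLE IRA contribution: $5950.05 × 0.0468 = $278.46
Pre-tax total = $346.99 + $278.46 = $625.45
Taxable wages = $5950.05 − $625.45 = $5324.60
Municipal income tax: $5324.60 × 0.0325 = $173.05
State withholding: $5324.60 × 0.087 = $463.24
OASDI: $5950.05 × 0.073 = $434.35
Medicare: $5950.05 × 0.015 = $89.25
Total deductions = $346.99 + $278.46 + $173.05 + $463.24 + $434.35 + $89.25 = $1785.34
Net pay = $5950.05 − $1785.34 = $4164.71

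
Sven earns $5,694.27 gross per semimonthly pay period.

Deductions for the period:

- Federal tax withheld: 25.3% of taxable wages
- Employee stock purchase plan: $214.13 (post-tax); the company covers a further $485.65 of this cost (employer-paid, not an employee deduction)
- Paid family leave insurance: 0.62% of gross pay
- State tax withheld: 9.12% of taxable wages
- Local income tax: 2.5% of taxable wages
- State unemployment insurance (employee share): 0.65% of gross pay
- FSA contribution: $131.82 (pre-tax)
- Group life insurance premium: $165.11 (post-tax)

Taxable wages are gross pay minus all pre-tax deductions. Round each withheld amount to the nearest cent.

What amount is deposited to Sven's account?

FSA contribution: $131.82
Taxable wages = $5,694.27 − $131.82 = $5,562.45
Federal tax withheld: $5,562.45 × 0.253 = $1,407.30
State tax withheld: $5,562.45 × 0.0912 = $507.30
Local income tax: $5,562.45 × 0.025 = $139.06
State unemployment insurance (employee share): $5,694.27 × 0.0065 = $37.01
Paid family leave insurance: $5,694.27 × 0.0062 = $35.30
Group life insurance premium: $165.11
Employee stock purchase plan: $214.13
(Employer's $485.65 toward employee stock purchase plan is not withheld from the employee.)
Total deductions = $131.82 + $1,407.30 + $507.30 + $139.06 + $37.01 + $35.30 + $165.11 + $214.13 = $2,637.03
Net pay = $5,694.27 − $2,637.03 = $3,057.24

$3,057.24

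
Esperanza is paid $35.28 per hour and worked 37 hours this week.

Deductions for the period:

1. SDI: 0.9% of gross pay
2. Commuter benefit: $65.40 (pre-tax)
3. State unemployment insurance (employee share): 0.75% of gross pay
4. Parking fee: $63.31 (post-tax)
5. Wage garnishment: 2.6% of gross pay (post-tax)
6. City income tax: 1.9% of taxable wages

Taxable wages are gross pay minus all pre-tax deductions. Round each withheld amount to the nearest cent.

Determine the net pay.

$1,097.61

Gross pay: 37 × $35.28 = $1,305.36
Commuter benefit: $65.40
Taxable wages = $1,305.36 − $65.40 = $1,239.96
City income tax: $1,239.96 × 0.019 = $23.56
State unemployment insurance (employee share): $1,305.36 × 0.0075 = $9.79
SDI: $1,305.36 × 0.009 = $11.75
Parking fee: $63.31
Wage garnishment: $1,305.36 × 0.026 = $33.94
Total deductions = $65.40 + $23.56 + $9.79 + $11.75 + $63.31 + $33.94 = $207.75
Net pay = $1,305.36 − $207.75 = $1,097.61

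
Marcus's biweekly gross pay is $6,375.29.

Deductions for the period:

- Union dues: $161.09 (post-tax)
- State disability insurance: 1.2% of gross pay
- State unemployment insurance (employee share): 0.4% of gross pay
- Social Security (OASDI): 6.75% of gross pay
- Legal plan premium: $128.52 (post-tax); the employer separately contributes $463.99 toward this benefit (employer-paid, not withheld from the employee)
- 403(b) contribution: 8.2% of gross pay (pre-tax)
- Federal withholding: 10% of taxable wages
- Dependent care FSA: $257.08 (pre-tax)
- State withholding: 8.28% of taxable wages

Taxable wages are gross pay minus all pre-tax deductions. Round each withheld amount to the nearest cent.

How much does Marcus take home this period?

$3,750.66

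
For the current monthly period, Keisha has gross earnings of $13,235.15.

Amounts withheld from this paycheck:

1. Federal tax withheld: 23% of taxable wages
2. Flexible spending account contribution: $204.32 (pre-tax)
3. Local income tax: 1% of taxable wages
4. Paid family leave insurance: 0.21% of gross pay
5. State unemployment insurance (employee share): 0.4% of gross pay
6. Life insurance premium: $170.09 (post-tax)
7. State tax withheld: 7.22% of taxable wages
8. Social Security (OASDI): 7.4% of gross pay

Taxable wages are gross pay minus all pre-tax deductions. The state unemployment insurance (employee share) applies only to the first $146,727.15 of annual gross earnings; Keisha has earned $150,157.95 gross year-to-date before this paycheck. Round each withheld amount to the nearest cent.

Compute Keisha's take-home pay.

Flexible spending account contribution: $204.32
Taxable wages = $13,235.15 − $204.32 = $13,030.83
Local income tax: $13,030.83 × 0.01 = $130.31
Federal tax withheld: $13,030.83 × 0.23 = $2,997.09
State tax withheld: $13,030.83 × 0.0722 = $940.83
Paid family leave insurance: $13,235.15 × 0.0021 = $27.79
Social Security (OASDI): $13,235.15 × 0.074 = $979.40
State unemployment insurance (employee share): annual cap $146,727.15 already reached (YTD $150,157.95), so $0.00
Life insurance premium: $170.09
Total deductions = $204.32 + $130.31 + $2,997.09 + $940.83 + $27.79 + $979.40 + $0.00 + $170.09 = $5,449.83
Net pay = $13,235.15 − $5,449.83 = $7,785.32

$7,785.32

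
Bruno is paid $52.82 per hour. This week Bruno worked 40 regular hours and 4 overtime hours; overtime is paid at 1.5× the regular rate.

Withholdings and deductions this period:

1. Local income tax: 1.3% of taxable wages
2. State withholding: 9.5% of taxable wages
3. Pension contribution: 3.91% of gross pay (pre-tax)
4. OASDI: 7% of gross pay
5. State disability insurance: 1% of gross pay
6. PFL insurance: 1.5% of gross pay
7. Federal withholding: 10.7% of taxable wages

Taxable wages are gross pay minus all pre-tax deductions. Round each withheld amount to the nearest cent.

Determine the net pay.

Regular pay: 40 × $52.82 = $2,112.80
Overtime pay: 4 × $52.82 × 1.5 = $316.92
Gross pay = $2,112.80 + $316.92 = $2,429.72
Pension contribution: $2,429.72 × 0.0391 = $95.00
Taxable wages = $2,429.72 − $95.00 = $2,334.72
Local income tax: $2,334.72 × 0.013 = $30.35
Federal withholding: $2,334.72 × 0.107 = $249.82
State withholding: $2,334.72 × 0.095 = $221.80
OASDI: $2,429.72 × 0.07 = $170.08
PFL insurance: $2,429.72 × 0.015 = $36.45
State disability insurance: $2,429.72 × 0.01 = $24.30
Total deductions = $95.00 + $30.35 + $249.82 + $221.80 + $170.08 + $36.45 + $24.30 = $827.80
Net pay = $2,429.72 − $827.80 = $1,601.92

$1,601.92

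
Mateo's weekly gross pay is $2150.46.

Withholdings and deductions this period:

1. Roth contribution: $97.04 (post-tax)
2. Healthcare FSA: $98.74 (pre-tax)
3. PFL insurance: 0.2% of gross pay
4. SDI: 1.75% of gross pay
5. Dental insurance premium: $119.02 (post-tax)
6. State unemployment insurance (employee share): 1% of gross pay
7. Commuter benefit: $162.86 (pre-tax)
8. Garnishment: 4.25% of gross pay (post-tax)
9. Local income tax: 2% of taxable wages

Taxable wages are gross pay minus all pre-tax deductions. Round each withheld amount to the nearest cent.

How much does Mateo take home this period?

$1480.20

Commuter benefit: $162.86
Healthcare FSA: $98.74
Pre-tax total = $162.86 + $98.74 = $261.60
Taxable wages = $2150.46 − $261.60 = $1888.86
Local income tax: $1888.86 × 0.02 = $37.78
SDI: $2150.46 × 0.0175 = $37.63
State unemployment insurance (employee share): $2150.46 × 0.01 = $21.50
PFL insurance: $2150.46 × 0.002 = $4.30
Garnishment: $2150.46 × 0.0425 = $91.39
Dental insurance premium: $119.02
Roth contribution: $97.04
Total deductions = $162.86 + $98.74 + $37.78 + $37.63 + $21.50 + $4.30 + $91.39 + $119.02 + $97.04 = $670.26
Net pay = $2150.46 − $670.26 = $1480.20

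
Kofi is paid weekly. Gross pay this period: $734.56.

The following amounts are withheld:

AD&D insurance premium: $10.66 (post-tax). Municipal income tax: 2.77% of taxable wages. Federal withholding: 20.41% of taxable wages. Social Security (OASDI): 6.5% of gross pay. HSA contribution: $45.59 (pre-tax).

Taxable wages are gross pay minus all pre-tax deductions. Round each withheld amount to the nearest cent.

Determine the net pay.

HSA contribution: $45.59
Taxable wages = $734.56 − $45.59 = $688.97
Municipal income tax: $688.97 × 0.0277 = $19.08
Federal withholding: $688.97 × 0.2041 = $140.62
Social Security (OASDI): $734.56 × 0.065 = $47.75
AD&D insurance premium: $10.66
Total deductions = $45.59 + $19.08 + $140.62 + $47.75 + $10.66 = $263.70
Net pay = $734.56 − $263.70 = $470.86

$470.86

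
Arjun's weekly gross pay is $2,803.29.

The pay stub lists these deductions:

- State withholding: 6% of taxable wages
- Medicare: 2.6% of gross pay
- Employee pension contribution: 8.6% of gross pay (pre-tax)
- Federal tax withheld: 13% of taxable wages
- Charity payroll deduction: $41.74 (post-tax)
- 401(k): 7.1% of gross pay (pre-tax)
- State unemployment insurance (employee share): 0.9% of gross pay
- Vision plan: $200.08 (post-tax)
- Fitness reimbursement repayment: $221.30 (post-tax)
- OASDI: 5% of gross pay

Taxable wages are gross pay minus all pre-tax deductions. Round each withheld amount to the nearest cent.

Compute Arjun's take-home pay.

$1,212.78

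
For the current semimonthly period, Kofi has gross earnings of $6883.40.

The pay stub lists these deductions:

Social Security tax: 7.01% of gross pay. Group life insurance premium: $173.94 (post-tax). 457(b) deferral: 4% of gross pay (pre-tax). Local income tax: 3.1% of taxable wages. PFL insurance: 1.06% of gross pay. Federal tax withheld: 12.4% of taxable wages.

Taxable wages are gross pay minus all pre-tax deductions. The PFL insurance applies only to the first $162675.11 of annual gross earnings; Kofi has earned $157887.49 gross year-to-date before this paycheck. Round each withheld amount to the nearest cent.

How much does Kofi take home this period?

457(b) deferral: $6883.40 × 0.04 = $275.34
Taxable wages = $6883.40 − $275.34 = $6608.06
Federal tax withheld: $6608.06 × 0.124 = $819.40
Local income tax: $6608.06 × 0.031 = $204.85
Social Security tax: $6883.40 × 0.0701 = $482.53
PFL insurance: only $162675.11 − $157887.49 = $4787.62 of this check is subject → $4787.62 × 0.0106 = $50.75
Group life insurance premium: $173.94
Total deductions = $275.34 + $819.40 + $204.85 + $482.53 + $50.75 + $173.94 = $2006.81
Net pay = $6883.40 − $2006.81 = $4876.59

$4876.59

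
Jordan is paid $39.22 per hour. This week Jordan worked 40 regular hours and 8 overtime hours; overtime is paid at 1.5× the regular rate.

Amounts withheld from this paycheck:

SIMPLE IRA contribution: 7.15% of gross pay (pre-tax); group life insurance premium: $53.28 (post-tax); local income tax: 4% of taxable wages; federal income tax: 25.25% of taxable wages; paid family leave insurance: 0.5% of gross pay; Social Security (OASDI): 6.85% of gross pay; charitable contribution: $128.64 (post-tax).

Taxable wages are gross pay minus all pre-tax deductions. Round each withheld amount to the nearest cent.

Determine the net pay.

Regular pay: 40 × $39.22 = $1568.80
Overtime pay: 8 × $39.22 × 1.5 = $470.64
Gross pay = $1568.80 + $470.64 = $2039.44
SIMPLE IRA contribution: $2039.44 × 0.0715 = $145.82
Taxable wages = $2039.44 − $145.82 = $1893.62
Federal income tax: $1893.62 × 0.2525 = $478.14
Local income tax: $1893.62 × 0.04 = $75.74
Social Security (OASDI): $2039.44 × 0.0685 = $139.70
Paid family leave insurance: $2039.44 × 0.005 = $10.20
Group life insurance premium: $53.28
Charitable contribution: $128.64
Total deductions = $145.82 + $478.14 + $75.74 + $139.70 + $10.20 + $53.28 + $128.64 = $1031.52
Net pay = $2039.44 − $1031.52 = $1007.92

$1007.92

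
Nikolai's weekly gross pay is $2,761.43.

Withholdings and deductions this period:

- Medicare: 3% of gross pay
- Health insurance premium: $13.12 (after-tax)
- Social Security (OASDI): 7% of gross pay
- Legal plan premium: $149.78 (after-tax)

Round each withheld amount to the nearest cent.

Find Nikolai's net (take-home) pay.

$2,322.39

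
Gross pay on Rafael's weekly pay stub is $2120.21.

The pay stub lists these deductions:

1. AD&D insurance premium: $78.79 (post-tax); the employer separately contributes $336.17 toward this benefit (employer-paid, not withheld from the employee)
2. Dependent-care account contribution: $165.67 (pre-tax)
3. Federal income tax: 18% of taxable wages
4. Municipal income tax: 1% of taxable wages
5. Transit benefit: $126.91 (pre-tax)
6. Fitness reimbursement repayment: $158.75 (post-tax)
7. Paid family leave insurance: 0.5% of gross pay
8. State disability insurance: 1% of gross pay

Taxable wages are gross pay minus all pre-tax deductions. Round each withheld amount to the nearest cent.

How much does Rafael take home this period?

Dependent-care account contribution: $165.67
Transit benefit: $126.91
Pre-tax total = $165.67 + $126.91 = $292.58
Taxable wages = $2120.21 − $292.58 = $1827.63
Municipal income tax: $1827.63 × 0.01 = $18.28
Federal income tax: $1827.63 × 0.18 = $328.97
State disability insurance: $2120.21 × 0.01 = $21.20
Paid family leave insurance: $2120.21 × 0.005 = $10.60
Fitness reimbursement repayment: $158.75
AD&D insurance premium: $78.79
(Employer's $336.17 toward AD&D insurance premium is not withheld from the employee.)
Total deductions = $165.67 + $126.91 + $18.28 + $328.97 + $21.20 + $10.60 + $158.75 + $78.79 = $909.17
Net pay = $2120.21 − $909.17 = $1211.04

$1211.04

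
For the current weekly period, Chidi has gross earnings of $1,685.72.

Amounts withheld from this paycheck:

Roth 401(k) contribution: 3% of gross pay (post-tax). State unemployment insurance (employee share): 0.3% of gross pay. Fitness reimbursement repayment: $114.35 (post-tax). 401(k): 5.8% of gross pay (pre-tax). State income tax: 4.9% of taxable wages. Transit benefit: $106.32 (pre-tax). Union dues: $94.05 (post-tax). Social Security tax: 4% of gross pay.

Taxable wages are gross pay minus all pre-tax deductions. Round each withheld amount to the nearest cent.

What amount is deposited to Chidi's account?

$1,077.57

Transit benefit: $106.32
401(k): $1,685.72 × 0.058 = $97.77
Pre-tax total = $106.32 + $97.77 = $204.09
Taxable wages = $1,685.72 − $204.09 = $1,481.63
State income tax: $1,481.63 × 0.049 = $72.60
State unemployment insurance (employee share): $1,685.72 × 0.003 = $5.06
Social Security tax: $1,685.72 × 0.04 = $67.43
Fitness reimbursement repayment: $114.35
Roth 401(k) contribution: $1,685.72 × 0.03 = $50.57
Union dues: $94.05
Total deductions = $106.32 + $97.77 + $72.60 + $5.06 + $67.43 + $114.35 + $50.57 + $94.05 = $608.15
Net pay = $1,685.72 − $608.15 = $1,077.57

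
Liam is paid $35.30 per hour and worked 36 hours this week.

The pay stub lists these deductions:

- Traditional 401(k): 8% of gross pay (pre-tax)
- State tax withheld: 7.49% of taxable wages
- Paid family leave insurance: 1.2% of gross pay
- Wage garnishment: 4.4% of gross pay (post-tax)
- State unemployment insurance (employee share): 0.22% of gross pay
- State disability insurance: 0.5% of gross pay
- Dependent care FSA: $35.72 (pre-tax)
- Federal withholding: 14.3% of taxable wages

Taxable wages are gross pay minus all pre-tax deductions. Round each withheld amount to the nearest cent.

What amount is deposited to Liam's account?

Gross pay: 36 × $35.30 = $1,270.80
Dependent care FSA: $35.72
Traditional 401(k): $1,270.80 × 0.08 = $101.66
Pre-tax total = $35.72 + $101.66 = $137.38
Taxable wages = $1,270.80 − $137.38 = $1,133.42
State tax withheld: $1,133.42 × 0.0749 = $84.89
Federal withholding: $1,133.42 × 0.143 = $162.08
State disability insurance: $1,270.80 × 0.005 = $6.35
Paid family leave insurance: $1,270.80 × 0.012 = $15.25
State unemployment insurance (employee share): $1,270.80 × 0.0022 = $2.80
Wage garnishment: $1,270.80 × 0.044 = $55.92
Total deductions = $35.72 + $101.66 + $84.89 + $162.08 + $6.35 + $15.25 + $2.80 + $55.92 = $464.67
Net pay = $1,270.80 − $464.67 = $806.13

$806.13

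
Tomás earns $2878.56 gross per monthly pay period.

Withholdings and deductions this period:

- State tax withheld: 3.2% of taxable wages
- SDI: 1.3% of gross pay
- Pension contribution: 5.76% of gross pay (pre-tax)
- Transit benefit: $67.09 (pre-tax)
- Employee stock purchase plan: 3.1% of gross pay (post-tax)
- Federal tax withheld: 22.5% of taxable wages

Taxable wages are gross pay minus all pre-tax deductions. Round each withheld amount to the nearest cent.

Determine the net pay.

Pension contribution: $2878.56 × 0.0576 = $165.81
Transit benefit: $67.09
Pre-tax total = $165.81 + $67.09 = $232.90
Taxable wages = $2878.56 − $232.90 = $2645.66
Federal tax withheld: $2645.66 × 0.225 = $595.27
State tax withheld: $2645.66 × 0.032 = $84.66
SDI: $2878.56 × 0.013 = $37.42
Employee stock purchase plan: $2878.56 × 0.031 = $89.24
Total deductions = $165.81 + $67.09 + $595.27 + $84.66 + $37.42 + $89.24 = $1039.49
Net pay = $2878.56 − $1039.49 = $1839.07

$1839.07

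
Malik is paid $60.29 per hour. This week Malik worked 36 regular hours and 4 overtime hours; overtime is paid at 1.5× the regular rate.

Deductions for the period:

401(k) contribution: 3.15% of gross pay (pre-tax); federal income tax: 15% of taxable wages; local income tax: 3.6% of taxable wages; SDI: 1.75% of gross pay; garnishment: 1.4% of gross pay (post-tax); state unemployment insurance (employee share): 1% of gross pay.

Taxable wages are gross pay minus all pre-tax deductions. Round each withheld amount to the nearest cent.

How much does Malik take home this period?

$1891.19

Regular pay: 36 × $60.29 = $2170.44
Overtime pay: 4 × $60.29 × 1.5 = $361.74
Gross pay = $2170.44 + $361.74 = $2532.18
401(k) contribution: $2532.18 × 0.0315 = $79.76
Taxable wages = $2532.18 − $79.76 = $2452.42
Federal income tax: $2452.42 × 0.15 = $367.86
Local income tax: $2452.42 × 0.036 = $88.29
SDI: $2532.18 × 0.0175 = $44.31
State unemployment insurance (employee share): $2532.18 × 0.01 = $25.32
Garnishment: $2532.18 × 0.014 = $35.45
Total deductions = $79.76 + $367.86 + $88.29 + $44.31 + $25.32 + $35.45 = $640.99
Net pay = $2532.18 − $640.99 = $1891.19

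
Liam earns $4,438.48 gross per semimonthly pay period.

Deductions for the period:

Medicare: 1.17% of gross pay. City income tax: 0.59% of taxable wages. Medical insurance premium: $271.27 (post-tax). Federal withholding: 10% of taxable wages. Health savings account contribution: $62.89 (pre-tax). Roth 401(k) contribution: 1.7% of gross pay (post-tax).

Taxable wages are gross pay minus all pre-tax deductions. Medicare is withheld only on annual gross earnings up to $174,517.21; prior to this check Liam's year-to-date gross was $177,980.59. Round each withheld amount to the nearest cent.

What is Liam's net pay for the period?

$3,565.49

Health savings account contribution: $62.89
Taxable wages = $4,438.48 − $62.89 = $4,375.59
Federal withholding: $4,375.59 × 0.1 = $437.56
City income tax: $4,375.59 × 0.0059 = $25.82
Medicare: annual cap $174,517.21 already reached (YTD $177,980.59), so $0.00
Medical insurance premium: $271.27
Roth 401(k) contribution: $4,438.48 × 0.017 = $75.45
Total deductions = $62.89 + $437.56 + $25.82 + $0.00 + $271.27 + $75.45 = $872.99
Net pay = $4,438.48 − $872.99 = $3,565.49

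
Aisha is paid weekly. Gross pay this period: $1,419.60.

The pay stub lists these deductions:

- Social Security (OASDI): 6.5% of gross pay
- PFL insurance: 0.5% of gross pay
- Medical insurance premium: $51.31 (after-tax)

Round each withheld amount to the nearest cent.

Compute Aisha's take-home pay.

$1,268.92

PFL insurance: $1,419.60 × 0.005 = $7.10
Social Security (OASDI): $1,419.60 × 0.065 = $92.27
Medical insurance premium: $51.31
Total deductions = $7.10 + $92.27 + $51.31 = $150.68
Net pay = $1,419.60 − $150.68 = $1,268.92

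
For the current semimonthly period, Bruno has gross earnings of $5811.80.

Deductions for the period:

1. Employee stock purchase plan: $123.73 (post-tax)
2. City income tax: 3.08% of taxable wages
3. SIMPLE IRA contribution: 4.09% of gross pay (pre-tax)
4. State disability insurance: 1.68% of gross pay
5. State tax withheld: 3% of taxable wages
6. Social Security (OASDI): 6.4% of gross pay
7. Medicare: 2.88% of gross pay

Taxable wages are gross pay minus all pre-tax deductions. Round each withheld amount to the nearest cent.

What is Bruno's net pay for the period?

$4474.49

SIMPLE IRA contribution: $5811.80 × 0.0409 = $237.70
Taxable wages = $5811.80 − $237.70 = $5574.10
State tax withheld: $5574.10 × 0.03 = $167.22
City income tax: $5574.10 × 0.0308 = $171.68
Social Security (OASDI): $5811.80 × 0.064 = $371.96
Medicare: $5811.80 × 0.0288 = $167.38
State disability insurance: $5811.80 × 0.0168 = $97.64
Employee stock purchase plan: $123.73
Total deductions = $237.70 + $167.22 + $171.68 + $371.96 + $167.38 + $97.64 + $123.73 = $1337.31
Net pay = $5811.80 − $1337.31 = $4474.49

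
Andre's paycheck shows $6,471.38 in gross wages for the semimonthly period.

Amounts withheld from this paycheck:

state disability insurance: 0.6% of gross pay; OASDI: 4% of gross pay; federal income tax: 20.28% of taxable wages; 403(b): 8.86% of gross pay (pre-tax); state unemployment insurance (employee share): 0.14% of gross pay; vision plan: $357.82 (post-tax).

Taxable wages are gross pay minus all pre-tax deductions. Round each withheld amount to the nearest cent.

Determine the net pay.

$4,037.33

403(b): $6,471.38 × 0.0886 = $573.36
Taxable wages = $6,471.38 − $573.36 = $5,898.02
Federal income tax: $5,898.02 × 0.2028 = $1,196.12
OASDI: $6,471.38 × 0.04 = $258.86
State disability insurance: $6,471.38 × 0.006 = $38.83
State unemployment insurance (employee share): $6,471.38 × 0.0014 = $9.06
Vision plan: $357.82
Total deductions = $573.36 + $1,196.12 + $258.86 + $38.83 + $9.06 + $357.82 = $2,434.05
Net pay = $6,471.38 − $2,434.05 = $4,037.33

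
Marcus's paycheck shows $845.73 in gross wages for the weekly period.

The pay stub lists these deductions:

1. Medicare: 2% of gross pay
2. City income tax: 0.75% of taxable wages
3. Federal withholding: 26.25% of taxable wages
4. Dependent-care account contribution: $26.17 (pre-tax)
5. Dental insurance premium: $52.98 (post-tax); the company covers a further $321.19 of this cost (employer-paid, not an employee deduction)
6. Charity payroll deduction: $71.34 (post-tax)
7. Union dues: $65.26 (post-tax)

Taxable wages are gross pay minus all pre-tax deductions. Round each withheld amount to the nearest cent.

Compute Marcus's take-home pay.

$391.79

Dependent-care account contribution: $26.17
Taxable wages = $845.73 − $26.17 = $819.56
Federal withholding: $819.56 × 0.2625 = $215.13
City income tax: $819.56 × 0.0075 = $6.15
Medicare: $845.73 × 0.02 = $16.91
Charity payroll deduction: $71.34
Union dues: $65.26
Dental insurance premium: $52.98
(Employer's $321.19 toward dental insurance premium is not withheld from the employee.)
Total deductions = $26.17 + $215.13 + $6.15 + $16.91 + $71.34 + $65.26 + $52.98 = $453.94
Net pay = $845.73 − $453.94 = $391.79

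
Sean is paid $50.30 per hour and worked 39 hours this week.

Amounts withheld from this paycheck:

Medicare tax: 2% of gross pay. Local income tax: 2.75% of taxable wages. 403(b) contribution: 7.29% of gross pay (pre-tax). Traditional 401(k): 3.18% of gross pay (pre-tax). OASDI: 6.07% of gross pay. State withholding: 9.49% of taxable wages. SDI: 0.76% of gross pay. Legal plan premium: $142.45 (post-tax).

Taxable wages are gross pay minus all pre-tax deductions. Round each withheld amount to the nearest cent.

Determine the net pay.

$1,225.67

Gross pay: 39 × $50.30 = $1,961.70
Traditional 401(k): $1,961.70 × 0.0318 = $62.38
403(b) contribution: $1,961.70 × 0.0729 = $143.01
Pre-tax total = $62.38 + $143.01 = $205.39
Taxable wages = $1,961.70 − $205.39 = $1,756.31
State withholding: $1,756.31 × 0.0949 = $166.67
Local income tax: $1,756.31 × 0.0275 = $48.30
SDI: $1,961.70 × 0.0076 = $14.91
OASDI: $1,961.70 × 0.0607 = $119.08
Medicare tax: $1,961.70 × 0.02 = $39.23
Legal plan premium: $142.45
Total deductions = $62.38 + $143.01 + $166.67 + $48.30 + $14.91 + $119.08 + $39.23 + $142.45 = $736.03
Net pay = $1,961.70 − $736.03 = $1,225.67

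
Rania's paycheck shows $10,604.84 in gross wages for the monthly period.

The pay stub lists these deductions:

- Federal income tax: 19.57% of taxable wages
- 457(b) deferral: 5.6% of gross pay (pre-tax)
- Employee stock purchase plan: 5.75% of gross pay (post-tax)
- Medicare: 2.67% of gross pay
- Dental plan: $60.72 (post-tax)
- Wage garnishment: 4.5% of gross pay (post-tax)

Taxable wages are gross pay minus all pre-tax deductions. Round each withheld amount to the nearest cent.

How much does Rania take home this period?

$6,620.95

457(b) deferral: $10,604.84 × 0.056 = $593.87
Taxable wages = $10,604.84 − $593.87 = $10,010.97
Federal income tax: $10,010.97 × 0.1957 = $1,959.15
Medicare: $10,604.84 × 0.0267 = $283.15
Dental plan: $60.72
Wage garnishment: $10,604.84 × 0.045 = $477.22
Employee stock purchase plan: $10,604.84 × 0.0575 = $609.78
Total deductions = $593.87 + $1,959.15 + $283.15 + $60.72 + $477.22 + $609.78 = $3,983.89
Net pay = $10,604.84 − $3,983.89 = $6,620.95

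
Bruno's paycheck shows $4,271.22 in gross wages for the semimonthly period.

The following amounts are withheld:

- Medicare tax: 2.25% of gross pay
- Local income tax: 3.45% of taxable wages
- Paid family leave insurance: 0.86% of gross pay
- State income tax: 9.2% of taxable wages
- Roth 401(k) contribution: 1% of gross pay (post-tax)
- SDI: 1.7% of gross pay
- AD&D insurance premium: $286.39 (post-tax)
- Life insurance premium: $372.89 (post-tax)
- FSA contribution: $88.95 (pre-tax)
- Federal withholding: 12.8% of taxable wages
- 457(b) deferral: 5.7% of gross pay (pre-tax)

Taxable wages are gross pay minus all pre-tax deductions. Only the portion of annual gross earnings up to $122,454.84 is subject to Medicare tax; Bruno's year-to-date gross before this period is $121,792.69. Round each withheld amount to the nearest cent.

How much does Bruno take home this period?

$2,110.15

457(b) deferral: $4,271.22 × 0.057 = $243.46
FSA contribution: $88.95
Pre-tax total = $243.46 + $88.95 = $332.41
Taxable wages = $4,271.22 − $332.41 = $3,938.81
Federal withholding: $3,938.81 × 0.128 = $504.17
State income tax: $3,938.81 × 0.092 = $362.37
Local income tax: $3,938.81 × 0.0345 = $135.89
Medicare tax: only $122,454.84 − $121,792.69 = $662.15 of this check is subject → $662.15 × 0.0225 = $14.90
SDI: $4,271.22 × 0.017 = $72.61
Paid family leave insurance: $4,271.22 × 0.0086 = $36.73
Roth 401(k) contribution: $4,271.22 × 0.01 = $42.71
AD&D insurance premium: $286.39
Life insurance premium: $372.89
Total deductions = $243.46 + $88.95 + $504.17 + $362.37 + $135.89 + $14.90 + $72.61 + $36.73 + $42.71 + $286.39 + $372.89 = $2,161.07
Net pay = $4,271.22 − $2,161.07 = $2,110.15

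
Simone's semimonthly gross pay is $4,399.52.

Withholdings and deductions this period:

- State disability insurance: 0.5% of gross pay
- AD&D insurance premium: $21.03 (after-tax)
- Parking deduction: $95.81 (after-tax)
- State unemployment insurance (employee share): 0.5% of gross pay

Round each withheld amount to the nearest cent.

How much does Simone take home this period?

$4,238.68

State disability insurance: $4,399.52 × 0.005 = $22.00
State unemployment insurance (employee share): $4,399.52 × 0.005 = $22.00
Parking deduction: $95.81
AD&D insurance premium: $21.03
Total deductions = $22.00 + $22.00 + $95.81 + $21.03 = $160.84
Net pay = $4,399.52 − $160.84 = $4,238.68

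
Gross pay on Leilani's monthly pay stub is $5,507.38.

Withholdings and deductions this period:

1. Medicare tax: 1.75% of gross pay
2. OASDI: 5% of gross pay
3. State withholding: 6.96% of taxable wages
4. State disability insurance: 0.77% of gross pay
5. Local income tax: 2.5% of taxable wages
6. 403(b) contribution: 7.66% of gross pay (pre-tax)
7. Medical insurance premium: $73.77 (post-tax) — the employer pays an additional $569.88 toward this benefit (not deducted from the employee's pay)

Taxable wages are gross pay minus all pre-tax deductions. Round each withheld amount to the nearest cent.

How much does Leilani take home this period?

$4,116.49

403(b) contribution: $5,507.38 × 0.0766 = $421.87
Taxable wages = $5,507.38 − $421.87 = $5,085.51
Local income tax: $5,085.51 × 0.025 = $127.14
State withholding: $5,085.51 × 0.0696 = $353.95
Medicare tax: $5,507.38 × 0.0175 = $96.38
State disability insurance: $5,507.38 × 0.0077 = $42.41
OASDI: $5,507.38 × 0.05 = $275.37
Medical insurance premium: $73.77
(Employer's $569.88 toward medical insurance premium is not withheld from the employee.)
Total deductions = $421.87 + $127.14 + $353.95 + $96.38 + $42.41 + $275.37 + $73.77 = $1,390.89
Net pay = $5,507.38 − $1,390.89 = $4,116.49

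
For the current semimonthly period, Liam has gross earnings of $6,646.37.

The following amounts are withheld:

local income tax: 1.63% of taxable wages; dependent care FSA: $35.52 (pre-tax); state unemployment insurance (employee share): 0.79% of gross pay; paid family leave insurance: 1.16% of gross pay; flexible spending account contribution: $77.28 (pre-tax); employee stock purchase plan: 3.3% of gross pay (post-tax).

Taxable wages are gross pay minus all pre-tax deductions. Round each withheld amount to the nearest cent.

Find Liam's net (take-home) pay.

$6,078.13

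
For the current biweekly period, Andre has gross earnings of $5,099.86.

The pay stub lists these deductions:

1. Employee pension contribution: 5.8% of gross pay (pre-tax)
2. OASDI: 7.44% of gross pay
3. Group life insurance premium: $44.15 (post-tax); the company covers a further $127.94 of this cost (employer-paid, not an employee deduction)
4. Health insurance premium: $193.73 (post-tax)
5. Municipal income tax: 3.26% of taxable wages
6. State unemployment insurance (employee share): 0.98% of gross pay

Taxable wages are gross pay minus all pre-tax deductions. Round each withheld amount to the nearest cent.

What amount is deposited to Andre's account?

Employee pension contribution: $5,099.86 × 0.058 = $295.79
Taxable wages = $5,099.86 − $295.79 = $4,804.07
Municipal income tax: $4,804.07 × 0.0326 = $156.61
State unemployment insurance (employee share): $5,099.86 × 0.0098 = $49.98
OASDI: $5,099.86 × 0.0744 = $379.43
Health insurance premium: $193.73
Group life insurance premium: $44.15
(Employer's $127.94 toward group life insurance premium is not withheld from the employee.)
Total deductions = $295.79 + $156.61 + $49.98 + $379.43 + $193.73 + $44.15 = $1,119.69
Net pay = $5,099.86 − $1,119.69 = $3,980.17

$3,980.17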